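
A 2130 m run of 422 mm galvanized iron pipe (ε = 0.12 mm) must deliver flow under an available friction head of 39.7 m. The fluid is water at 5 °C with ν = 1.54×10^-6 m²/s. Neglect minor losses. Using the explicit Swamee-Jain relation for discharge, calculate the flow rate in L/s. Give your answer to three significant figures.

Q ≈ 440 L/s

Swamee-Jain (Type II): Q = -0.965·√(gD⁵h_f/L)·ln[ε/(3.7D) + √(3.17ν²L/(gD³h_f))]
√(gD⁵h_f/L) = √(9.81·0.422⁵·39.7/2130) = 0.04947
ε/(3.7D) = 7.69×10^-5; √(3.17ν²L/(gD³h_f)) = 2.34×10^-5
Q = -0.965·0.04947·ln(1.002×10^-4) = 0.4396 m³/s
Check: V = 3.14 m/s, Re = 8.61×10^5, f = 0.01573, h_f = 40.0 m ≈ 39.7 m ✓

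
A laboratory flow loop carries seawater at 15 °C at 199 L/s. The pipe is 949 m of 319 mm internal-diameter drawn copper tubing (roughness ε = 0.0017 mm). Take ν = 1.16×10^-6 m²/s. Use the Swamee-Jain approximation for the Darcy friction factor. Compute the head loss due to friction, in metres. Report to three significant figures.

h_f ≈ 11.7 m

V = 4Q/(πD²) = 4·0.199/(π·0.319²) = 2.490 m/s
Re = VD/ν = 2.490·0.319/1.16×10^-6 = 6.85×10^5 → turbulent
ε/D = 0.0017/319 = 5.33×10^-6
Swamee-Jain: f = 0.01249
h_f = f(L/D)V²/(2g) = 0.01249·(949/0.319)·2.490²/(2·9.81) = 11.74 m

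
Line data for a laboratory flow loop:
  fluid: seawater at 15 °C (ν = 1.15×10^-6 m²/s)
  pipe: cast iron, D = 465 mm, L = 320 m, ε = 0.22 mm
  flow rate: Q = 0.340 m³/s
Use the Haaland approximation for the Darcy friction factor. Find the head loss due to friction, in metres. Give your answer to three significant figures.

h_f ≈ 2.40 m

V = 4Q/(πD²) = 4·0.340/(π·0.465²) = 2.002 m/s
Re = VD/ν = 2.002·0.465/1.15×10^-6 = 8.10×10^5 → turbulent
ε/D = 0.22/465 = 4.73×10^-4
Haaland: f = 0.01709
h_f = f(L/D)V²/(2g) = 0.01709·(320/0.465)·2.002²/(2·9.81) = 2.402 m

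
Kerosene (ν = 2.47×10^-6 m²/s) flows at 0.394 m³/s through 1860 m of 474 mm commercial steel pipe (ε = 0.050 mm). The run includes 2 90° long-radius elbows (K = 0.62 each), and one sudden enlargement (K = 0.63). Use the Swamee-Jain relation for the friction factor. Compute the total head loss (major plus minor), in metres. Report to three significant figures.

H_L ≈ 15.2 m

V = 4Q/(πD²) = 2.233 m/s; V²/2g = 0.2541 m
Re = 4.28×10^5, ε/D = 1.05×10^-4 → f = 0.01480 (Swamee-Jain)
Major: h_f = f(L/D)·V²/2g = 0.01480·3924·0.2541 = 14.75 m
Minor: ΣK = 1.87; h_m = ΣK·V²/2g = 0.4752 m
Total H_L = 14.75 + 0.4752 = 15.23 m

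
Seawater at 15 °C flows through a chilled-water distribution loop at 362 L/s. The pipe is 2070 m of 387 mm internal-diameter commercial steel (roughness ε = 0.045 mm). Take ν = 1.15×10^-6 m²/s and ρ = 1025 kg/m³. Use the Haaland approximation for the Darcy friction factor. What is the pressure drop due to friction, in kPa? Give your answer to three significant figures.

Δp ≈ 351 kPa

V = 4Q/(πD²) = 4·0.362/(π·0.387²) = 3.077 m/s
Re = VD/ν = 3.077·0.387/1.15×10^-6 = 1.04×10^6 → turbulent
ε/D = 0.045/387 = 1.16×10^-4
Haaland: f = 0.01352
h_f = f(L/D)V²/(2g) = 0.01352·(2070/0.387)·3.077²/(2·9.81) = 34.92 m
Δp = ρg·h_f = 1025·9.81·34.92 = 351.1 kPa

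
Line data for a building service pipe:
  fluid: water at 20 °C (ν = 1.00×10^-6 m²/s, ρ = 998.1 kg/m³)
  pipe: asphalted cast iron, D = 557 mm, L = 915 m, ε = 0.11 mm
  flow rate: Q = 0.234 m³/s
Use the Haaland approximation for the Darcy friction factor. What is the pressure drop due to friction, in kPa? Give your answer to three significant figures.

V = 4Q/(πD²) = 4·0.234/(π·0.557²) = 0.9603 m/s
Re = VD/ν = 0.9603·0.557/1.00×10^-6 = 5.35×10^5 → turbulent
ε/D = 0.11/557 = 1.97×10^-4
Haaland: f = 0.01518
h_f = f(L/D)V²/(2g) = 0.01518·(915/0.557)·0.9603²/(2·9.81) = 1.172 m
Δp = ρg·h_f = 998.1·9.81·1.172 = 11.48 kPa

Δp ≈ 11.5 kPa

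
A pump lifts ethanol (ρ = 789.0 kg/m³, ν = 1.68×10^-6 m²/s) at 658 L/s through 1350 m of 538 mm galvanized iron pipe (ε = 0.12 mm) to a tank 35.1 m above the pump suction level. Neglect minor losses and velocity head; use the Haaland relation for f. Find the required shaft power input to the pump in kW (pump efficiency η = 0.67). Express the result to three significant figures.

V = 4Q/(πD²) = 2.894 m/s; Re = 9.27×10^5; ε/D = 2.23×10^-4; f = 0.01490
h_f = f(L/D)V²/2g = 15.97 m
Total head H = z + h_f = 35.1 + 15.97 = 51.07 m
P_hyd = ρgQH = 789.0·9.81·0.658·51.07 = 260.1 kW
P_shaft = P_hyd/η = 260.1/0.67 = 388.2 kW

P_shaft ≈ 388 kW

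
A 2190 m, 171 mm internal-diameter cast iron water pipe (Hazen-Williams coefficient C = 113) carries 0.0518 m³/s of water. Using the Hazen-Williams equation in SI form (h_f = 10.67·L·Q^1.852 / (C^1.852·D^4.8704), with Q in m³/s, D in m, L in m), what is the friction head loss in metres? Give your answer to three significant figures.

h_f = 10.67·2190·0.0518^1.852 / (113^1.852·0.171^4.8704) = 83.34 m

h_f ≈ 83.3 m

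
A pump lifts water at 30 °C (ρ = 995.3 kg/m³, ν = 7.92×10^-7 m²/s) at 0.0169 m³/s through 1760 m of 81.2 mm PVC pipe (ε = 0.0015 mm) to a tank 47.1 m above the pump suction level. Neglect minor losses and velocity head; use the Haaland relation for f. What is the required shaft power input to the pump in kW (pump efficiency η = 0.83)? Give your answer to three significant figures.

P_shaft ≈ 42.6 kW

V = 4Q/(πD²) = 3.264 m/s; Re = 3.35×10^5; ε/D = 1.85×10^-5; f = 0.01422
h_f = f(L/D)V²/2g = 167.3 m
Total head H = z + h_f = 47.1 + 167.3 = 214.4 m
P_hyd = ρgQH = 995.3·9.81·0.0169·214.4 = 35.38 kW
P_shaft = P_hyd/η = 35.38/0.83 = 42.62 kW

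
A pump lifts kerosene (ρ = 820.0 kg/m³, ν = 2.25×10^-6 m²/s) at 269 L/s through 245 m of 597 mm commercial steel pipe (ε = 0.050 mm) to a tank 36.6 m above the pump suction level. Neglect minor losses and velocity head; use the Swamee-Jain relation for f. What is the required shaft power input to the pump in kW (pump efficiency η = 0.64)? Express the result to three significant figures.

V = 4Q/(πD²) = 0.9610 m/s; Re = 2.55×10^5; ε/D = 8.38×10^-5; f = 0.01565
h_f = f(L/D)V²/2g = 0.3023 m
Total head H = z + h_f = 36.6 + 0.3023 = 36.90 m
P_hyd = ρgQH = 820.0·9.81·0.269·36.90 = 79.85 kW
P_shaft = P_hyd/η = 79.85/0.64 = 124.8 kW

P_shaft ≈ 125 kW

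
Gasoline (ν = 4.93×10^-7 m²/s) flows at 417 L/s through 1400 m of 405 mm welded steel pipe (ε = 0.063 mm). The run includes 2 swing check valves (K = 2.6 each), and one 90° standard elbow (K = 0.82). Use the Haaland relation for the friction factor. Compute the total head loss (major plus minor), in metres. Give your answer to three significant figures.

H_L ≈ 28.1 m

V = 4Q/(πD²) = 3.237 m/s; V²/2g = 0.5340 m
Re = 2.66×10^6, ε/D = 1.56×10^-4 → f = 0.01349 (Haaland)
Major: h_f = f(L/D)·V²/2g = 0.01349·3457·0.5340 = 24.90 m
Minor: ΣK = 6.02; h_m = ΣK·V²/2g = 3.215 m
Total H_L = 24.90 + 3.215 = 28.12 m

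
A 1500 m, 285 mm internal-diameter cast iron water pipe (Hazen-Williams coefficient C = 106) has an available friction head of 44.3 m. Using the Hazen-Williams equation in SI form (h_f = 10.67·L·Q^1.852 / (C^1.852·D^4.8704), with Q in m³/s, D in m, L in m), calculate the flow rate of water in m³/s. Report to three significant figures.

Rearranging: Q = [h_f·C^1.852·D^4.8704 / (10.67·L)]^(1/1.852)
Q = [44.3·106^1.852·0.285^4.8704 / (10.67·1500)]^0.540 = 0.1624 m³/s

Q ≈ 0.162 m³/s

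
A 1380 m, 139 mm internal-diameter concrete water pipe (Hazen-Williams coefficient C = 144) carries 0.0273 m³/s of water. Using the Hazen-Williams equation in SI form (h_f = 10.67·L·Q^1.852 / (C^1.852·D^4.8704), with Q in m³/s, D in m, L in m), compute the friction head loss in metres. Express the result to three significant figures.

h_f = 10.67·1380·0.0273^1.852 / (144^1.852·0.139^4.8704) = 28.08 m

h_f ≈ 28.1 m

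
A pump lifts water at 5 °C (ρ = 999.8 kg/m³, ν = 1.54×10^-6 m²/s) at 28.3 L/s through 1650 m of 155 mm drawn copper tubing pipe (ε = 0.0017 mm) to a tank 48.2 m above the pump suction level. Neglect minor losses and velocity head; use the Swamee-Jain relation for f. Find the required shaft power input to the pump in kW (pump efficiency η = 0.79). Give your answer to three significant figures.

P_shaft ≈ 24.0 kW

V = 4Q/(πD²) = 1.500 m/s; Re = 1.51×10^5; ε/D = 1.10×10^-5; f = 0.01651
h_f = f(L/D)V²/2g = 20.14 m
Total head H = z + h_f = 48.2 + 20.14 = 68.34 m
P_hyd = ρgQH = 999.8·9.81·0.0283·68.34 = 18.97 kW
P_shaft = P_hyd/η = 18.97/0.79 = 24.01 kW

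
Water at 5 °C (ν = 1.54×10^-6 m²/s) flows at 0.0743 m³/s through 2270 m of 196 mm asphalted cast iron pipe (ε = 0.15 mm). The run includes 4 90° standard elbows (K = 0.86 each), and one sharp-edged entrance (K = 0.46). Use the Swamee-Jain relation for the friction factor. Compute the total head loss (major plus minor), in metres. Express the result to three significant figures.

V = 4Q/(πD²) = 2.463 m/s; V²/2g = 0.3091 m
Re = 3.13×10^5, ε/D = 7.65×10^-4 → f = 0.01966 (Swamee-Jain)
Major: h_f = f(L/D)·V²/2g = 0.01966·11582·0.3091 = 70.38 m
Minor: ΣK = 3.90; h_m = ΣK·V²/2g = 1.205 m
Total H_L = 70.38 + 1.205 = 71.59 m

H_L ≈ 71.6 m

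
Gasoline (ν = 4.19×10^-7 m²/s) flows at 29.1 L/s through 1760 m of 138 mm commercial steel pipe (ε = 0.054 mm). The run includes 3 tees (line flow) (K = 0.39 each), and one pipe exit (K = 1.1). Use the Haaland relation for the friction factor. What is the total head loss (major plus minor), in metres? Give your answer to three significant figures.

H_L ≈ 41.4 m

V = 4Q/(πD²) = 1.946 m/s; V²/2g = 0.1929 m
Re = 6.41×10^5, ε/D = 3.91×10^-4 → f = 0.01664 (Haaland)
Major: h_f = f(L/D)·V²/2g = 0.01664·12754·0.1929 = 40.95 m
Minor: ΣK = 2.27; h_m = ΣK·V²/2g = 0.4379 m
Total H_L = 40.95 + 0.4379 = 41.39 m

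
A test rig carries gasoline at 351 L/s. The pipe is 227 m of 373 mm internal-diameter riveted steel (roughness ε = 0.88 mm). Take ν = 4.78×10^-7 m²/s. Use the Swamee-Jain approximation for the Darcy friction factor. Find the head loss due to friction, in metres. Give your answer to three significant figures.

V = 4Q/(πD²) = 4·0.351/(π·0.373²) = 3.212 m/s
Re = VD/ν = 3.212·0.373/4.78×10^-7 = 2.51×10^6 → turbulent
ε/D = 0.88/373 = 0.00236
Swamee-Jain: f = 0.02459
h_f = f(L/D)V²/(2g) = 0.02459·(227/0.373)·3.212²/(2·9.81) = 7.869 m

h_f ≈ 7.87 m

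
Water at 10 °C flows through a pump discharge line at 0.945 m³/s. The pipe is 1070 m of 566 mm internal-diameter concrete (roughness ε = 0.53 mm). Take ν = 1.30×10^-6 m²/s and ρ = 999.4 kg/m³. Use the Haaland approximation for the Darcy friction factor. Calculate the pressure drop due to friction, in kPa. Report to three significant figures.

Δp ≈ 260 kPa

V = 4Q/(πD²) = 4·0.945/(π·0.566²) = 3.756 m/s
Re = VD/ν = 3.756·0.566/1.30×10^-6 = 1.64×10^6 → turbulent
ε/D = 0.53/566 = 9.36×10^-4
Haaland: f = 0.01954
h_f = f(L/D)V²/(2g) = 0.01954·(1070/0.566)·3.756²/(2·9.81) = 26.55 m
Δp = ρg·h_f = 999.4·9.81·26.55 = 260.3 kPa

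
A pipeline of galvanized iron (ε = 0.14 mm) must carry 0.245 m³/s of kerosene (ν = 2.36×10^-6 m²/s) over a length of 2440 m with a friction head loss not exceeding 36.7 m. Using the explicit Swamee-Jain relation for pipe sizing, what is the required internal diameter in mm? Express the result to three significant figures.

D ≈ 362 mm

Swamee-Jain (Type III): D = 0.66·[ε^1.25·(LQ²/(gh_f))^4.75 + ν·Q^9.4·(L/(gh_f))^5.2]^0.04
LQ²/(gh_f) = 0.4068; L/(gh_f) = 6.777
Term 1 = ε^1.25·(…)^4.75 = 2.12×10^-7; Term 2 = ν·Q^9.4·(…)^5.2 = 8.97×10^-8
D = 0.66·(2.12×10^-7 + 8.97×10^-8)^0.04 = 0.3620 m = 362 mm
Check: V = 2.38 m/s, Re = 3.65×10^5, f = 0.01738, h_f = 33.8 m ≈ 36.7 m ✓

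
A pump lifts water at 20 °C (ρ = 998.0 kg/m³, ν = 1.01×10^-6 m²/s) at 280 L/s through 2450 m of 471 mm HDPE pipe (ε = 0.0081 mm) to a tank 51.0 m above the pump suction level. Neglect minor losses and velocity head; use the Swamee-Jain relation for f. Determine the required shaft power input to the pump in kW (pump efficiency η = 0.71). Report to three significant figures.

V = 4Q/(πD²) = 1.607 m/s; Re = 7.49×10^5; ε/D = 1.72×10^-5; f = 0.01254
h_f = f(L/D)V²/2g = 8.586 m
Total head H = z + h_f = 51.0 + 8.586 = 59.59 m
P_hyd = ρgQH = 998.0·9.81·0.280·59.59 = 163.3 kW
P_shaft = P_hyd/η = 163.3/0.71 = 230.1 kW

P_shaft ≈ 230 kW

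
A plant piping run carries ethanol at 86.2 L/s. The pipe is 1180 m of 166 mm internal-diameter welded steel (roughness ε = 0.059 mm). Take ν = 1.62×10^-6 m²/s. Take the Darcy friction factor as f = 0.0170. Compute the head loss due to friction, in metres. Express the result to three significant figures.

V = 4Q/(πD²) = 4·0.0862/(π·0.166²) = 3.983 m/s
h_f = f(L/D)V²/(2g) = 0.01700·(1180/0.166)·3.983²/(2·9.81) = 97.71 m

h_f ≈ 97.7 m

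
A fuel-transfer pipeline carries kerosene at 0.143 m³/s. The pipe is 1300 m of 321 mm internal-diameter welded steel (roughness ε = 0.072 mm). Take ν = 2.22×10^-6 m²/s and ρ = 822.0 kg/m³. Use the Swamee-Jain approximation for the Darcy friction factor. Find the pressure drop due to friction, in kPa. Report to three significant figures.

V = 4Q/(πD²) = 4·0.143/(π·0.321²) = 1.767 m/s
Re = VD/ν = 1.767·0.321/2.22×10^-6 = 2.55×10^5 → turbulent
ε/D = 0.072/321 = 2.24×10^-4
Swamee-Jain: f = 0.01680
h_f = f(L/D)V²/(2g) = 0.01680·(1300/0.321)·1.767²/(2·9.81) = 10.82 m
Δp = ρg·h_f = 822.0·9.81·10.82 = 87.29 kPa

Δp ≈ 87.3 kPa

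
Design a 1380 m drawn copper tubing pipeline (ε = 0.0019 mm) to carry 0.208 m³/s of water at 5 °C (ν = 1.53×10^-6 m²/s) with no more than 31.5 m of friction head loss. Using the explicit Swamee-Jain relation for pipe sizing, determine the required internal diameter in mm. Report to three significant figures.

D ≈ 292 mm

Swamee-Jain (Type III): D = 0.66·[ε^1.25·(LQ²/(gh_f))^4.75 + ν·Q^9.4·(L/(gh_f))^5.2]^0.04
LQ²/(gh_f) = 0.1932; L/(gh_f) = 4.466
Term 1 = ε^1.25·(…)^4.75 = 2.86×10^-11; Term 2 = ν·Q^9.4·(…)^5.2 = 1.43×10^-9
D = 0.66·(2.86×10^-11 + 1.43×10^-9)^0.04 = 0.2924 m = 292 mm
Check: V = 3.10 m/s, Re = 5.92×10^5, f = 0.01282, h_f = 29.6 m ≈ 31.5 m ✓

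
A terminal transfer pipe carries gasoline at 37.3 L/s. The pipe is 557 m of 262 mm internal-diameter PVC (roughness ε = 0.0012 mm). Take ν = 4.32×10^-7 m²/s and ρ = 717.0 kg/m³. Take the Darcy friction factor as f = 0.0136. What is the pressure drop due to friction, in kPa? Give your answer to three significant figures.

Δp ≈ 4.96 kPa

V = 4Q/(πD²) = 4·0.0373/(π·0.262²) = 0.6919 m/s
h_f = f(L/D)V²/(2g) = 0.01360·(557/0.262)·0.6919²/(2·9.81) = 0.7054 m
Δp = ρg·h_f = 717.0·9.81·0.7054 = 4.962 kPa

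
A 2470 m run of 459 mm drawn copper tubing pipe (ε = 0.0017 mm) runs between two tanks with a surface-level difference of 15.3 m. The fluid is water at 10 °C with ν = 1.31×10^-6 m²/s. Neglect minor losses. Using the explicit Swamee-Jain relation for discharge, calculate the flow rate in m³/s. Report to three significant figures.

Swamee-Jain (Type II): Q = -0.965·√(gD⁵h_f/L)·ln[ε/(3.7D) + √(3.17ν²L/(gD³h_f))]
√(gD⁵h_f/L) = √(9.81·0.459⁵·15.3/2470) = 0.03519
ε/(3.7D) = 1.00×10^-6; √(3.17ν²L/(gD³h_f)) = 3.04×10^-5
Q = -0.965·0.03519·ln(3.143×10^-5) = 0.3520 m³/s
Check: V = 2.13 m/s, Re = 7.45×10^5, f = 0.01228, h_f = 15.2 m ≈ 15.3 m ✓

Q ≈ 0.352 m³/s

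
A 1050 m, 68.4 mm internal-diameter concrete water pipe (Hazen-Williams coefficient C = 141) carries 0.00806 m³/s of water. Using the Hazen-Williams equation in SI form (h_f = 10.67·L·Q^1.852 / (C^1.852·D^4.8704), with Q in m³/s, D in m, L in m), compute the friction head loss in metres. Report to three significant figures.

h_f = 10.67·1050·0.00806^1.852 / (141^1.852·0.0684^4.8704) = 73.33 m

h_f ≈ 73.3 m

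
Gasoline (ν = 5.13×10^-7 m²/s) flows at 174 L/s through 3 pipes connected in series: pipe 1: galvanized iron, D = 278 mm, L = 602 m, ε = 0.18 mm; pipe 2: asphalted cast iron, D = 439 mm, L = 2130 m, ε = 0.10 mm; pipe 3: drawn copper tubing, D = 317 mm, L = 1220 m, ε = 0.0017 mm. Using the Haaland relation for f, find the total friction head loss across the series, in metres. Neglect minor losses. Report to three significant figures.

H ≈ 31.8 m

Pipe 1: V = 2.867 m/s, Re = 1.55×10^6, ε/D = 6.47×10^-4, f = 0.01799, h_1 = f(L/D)V²/2g = 16.31 m
Pipe 2: V = 1.150 m/s, Re = 9.84×10^5, ε/D = 2.28×10^-4, f = 0.01491, h_2 = f(L/D)V²/2g = 4.873 m
Pipe 3: V = 2.205 m/s, Re = 1.36×10^6, ε/D = 5.36×10^-6, f = 0.01112, h_3 = f(L/D)V²/2g = 10.60 m
Series → Q common, losses add: H = Σh = 31.79 m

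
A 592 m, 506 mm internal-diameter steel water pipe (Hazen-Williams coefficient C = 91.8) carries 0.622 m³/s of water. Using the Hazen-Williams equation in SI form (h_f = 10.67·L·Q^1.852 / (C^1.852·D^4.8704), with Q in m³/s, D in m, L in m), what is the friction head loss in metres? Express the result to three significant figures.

h_f ≈ 16.8 m

h_f = 10.67·592·0.622^1.852 / (91.8^1.852·0.506^4.8704) = 16.76 m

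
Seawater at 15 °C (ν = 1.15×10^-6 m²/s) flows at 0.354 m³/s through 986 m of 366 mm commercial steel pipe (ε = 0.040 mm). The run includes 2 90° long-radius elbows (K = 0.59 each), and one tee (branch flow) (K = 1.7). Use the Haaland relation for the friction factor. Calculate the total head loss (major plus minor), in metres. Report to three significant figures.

H_L ≈ 22.5 m

V = 4Q/(πD²) = 3.365 m/s; V²/2g = 0.5770 m
Re = 1.07×10^6, ε/D = 1.09×10^-4 → f = 0.01339 (Haaland)
Major: h_f = f(L/D)·V²/2g = 0.01339·2694·0.5770 = 20.82 m
Minor: ΣK = 2.88; h_m = ΣK·V²/2g = 1.662 m
Total H_L = 20.82 + 1.662 = 22.48 m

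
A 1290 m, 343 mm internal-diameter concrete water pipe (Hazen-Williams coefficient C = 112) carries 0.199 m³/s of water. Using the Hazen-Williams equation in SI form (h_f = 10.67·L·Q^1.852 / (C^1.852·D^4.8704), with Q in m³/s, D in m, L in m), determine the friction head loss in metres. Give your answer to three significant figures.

h_f ≈ 20.3 m

h_f = 10.67·1290·0.199^1.852 / (112^1.852·0.343^4.8704) = 20.34 m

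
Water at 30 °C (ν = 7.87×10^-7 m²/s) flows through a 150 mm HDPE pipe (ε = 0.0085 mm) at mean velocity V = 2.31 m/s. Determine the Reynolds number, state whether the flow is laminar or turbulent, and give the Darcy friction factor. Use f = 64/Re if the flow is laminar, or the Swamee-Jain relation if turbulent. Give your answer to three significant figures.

Re ≈ 4.40×10^5; turbulent; f ≈ 0.0142

Re = VD/ν = 2.310·0.150/7.87×10^-7 = 4.40×10^5
Re > 4000 → turbulent; ε/D = 5.67×10^-5
Swamee-Jain: f = 0.01417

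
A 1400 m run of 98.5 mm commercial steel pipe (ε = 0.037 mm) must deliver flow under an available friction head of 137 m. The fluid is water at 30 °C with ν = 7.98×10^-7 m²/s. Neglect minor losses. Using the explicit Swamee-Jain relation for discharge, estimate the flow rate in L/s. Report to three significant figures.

Swamee-Jain (Type II): Q = -0.965·√(gD⁵h_f/L)·ln[ε/(3.7D) + √(3.17ν²L/(gD³h_f))]
√(gD⁵h_f/L) = √(9.81·0.0985⁵·137/1400) = 0.002983
ε/(3.7D) = 1.02×10^-4; √(3.17ν²L/(gD³h_f)) = 4.69×10^-5
Q = -0.965·0.002983·ln(1.484×10^-4) = 0.02538 m³/s
Check: V = 3.33 m/s, Re = 4.11×10^5, f = 0.01716, h_f = 138 m ≈ 137 m ✓

Q ≈ 25.4 L/s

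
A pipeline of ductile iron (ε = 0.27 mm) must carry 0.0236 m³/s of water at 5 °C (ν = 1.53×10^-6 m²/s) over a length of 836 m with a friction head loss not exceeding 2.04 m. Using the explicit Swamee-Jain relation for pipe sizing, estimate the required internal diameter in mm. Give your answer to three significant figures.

Swamee-Jain (Type III): D = 0.66·[ε^1.25·(LQ²/(gh_f))^4.75 + ν·Q^9.4·(L/(gh_f))^5.2]^0.04
LQ²/(gh_f) = 0.02327; L/(gh_f) = 41.77
Term 1 = ε^1.25·(…)^4.75 = 6.04×10^-13; Term 2 = ν·Q^9.4·(…)^5.2 = 2.08×10^-13
D = 0.66·(6.04×10^-13 + 2.08×10^-13)^0.04 = 0.2167 m = 217 mm
Check: V = 0.640 m/s, Re = 9.06×10^4, f = 0.02336, h_f = 1.88 m ≈ 2.04 m ✓

D ≈ 217 mm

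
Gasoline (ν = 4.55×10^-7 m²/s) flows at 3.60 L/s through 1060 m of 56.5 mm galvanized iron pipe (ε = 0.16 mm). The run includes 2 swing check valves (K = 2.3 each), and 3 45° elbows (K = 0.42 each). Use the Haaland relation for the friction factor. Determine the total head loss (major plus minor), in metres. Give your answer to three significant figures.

H_L ≈ 52.9 m

V = 4Q/(πD²) = 1.436 m/s; V²/2g = 0.1051 m
Re = 1.78×10^5, ε/D = 0.00283 → f = 0.02650 (Haaland)
Major: h_f = f(L/D)·V²/2g = 0.02650·18761·0.1051 = 52.23 m
Minor: ΣK = 5.86; h_m = ΣK·V²/2g = 0.6158 m
Total H_L = 52.23 + 0.6158 = 52.85 m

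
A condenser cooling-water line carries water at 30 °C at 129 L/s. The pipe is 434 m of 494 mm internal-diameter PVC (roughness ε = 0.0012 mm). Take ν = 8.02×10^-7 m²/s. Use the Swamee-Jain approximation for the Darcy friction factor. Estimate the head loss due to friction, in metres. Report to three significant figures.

V = 4Q/(πD²) = 4·0.129/(π·0.494²) = 0.6730 m/s
Re = VD/ν = 0.6730·0.494/8.02×10^-7 = 4.15×10^5 → turbulent
ε/D = 0.0012/494 = 2.43×10^-6
Swamee-Jain: f = 0.01358
h_f = f(L/D)V²/(2g) = 0.01358·(434/0.494)·0.6730²/(2·9.81) = 0.2754 m

h_f ≈ 0.275 m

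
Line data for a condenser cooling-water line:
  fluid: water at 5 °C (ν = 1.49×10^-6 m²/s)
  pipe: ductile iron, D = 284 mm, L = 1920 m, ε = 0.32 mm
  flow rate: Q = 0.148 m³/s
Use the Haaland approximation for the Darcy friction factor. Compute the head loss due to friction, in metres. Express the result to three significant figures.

V = 4Q/(πD²) = 4·0.148/(π·0.284²) = 2.336 m/s
Re = VD/ν = 2.336·0.284/1.49×10^-6 = 4.45×10^5 → turbulent
ε/D = 0.32/284 = 0.00113
Haaland: f = 0.02080
h_f = f(L/D)V²/(2g) = 0.02080·(1920/0.284)·2.336²/(2·9.81) = 39.12 m

h_f ≈ 39.1 m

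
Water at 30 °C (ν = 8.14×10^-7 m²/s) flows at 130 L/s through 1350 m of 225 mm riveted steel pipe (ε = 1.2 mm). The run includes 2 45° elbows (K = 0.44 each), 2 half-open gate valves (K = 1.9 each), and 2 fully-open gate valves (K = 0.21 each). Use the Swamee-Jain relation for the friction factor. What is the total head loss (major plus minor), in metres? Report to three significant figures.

H_L ≈ 105 m

V = 4Q/(πD²) = 3.270 m/s; V²/2g = 0.5449 m
Re = 9.04×10^5, ε/D = 0.00533 → f = 0.03113 (Swamee-Jain)
Major: h_f = f(L/D)·V²/2g = 0.03113·6000·0.5449 = 101.8 m
Minor: ΣK = 5.10; h_m = ΣK·V²/2g = 2.779 m
Total H_L = 101.8 + 2.779 = 104.6 m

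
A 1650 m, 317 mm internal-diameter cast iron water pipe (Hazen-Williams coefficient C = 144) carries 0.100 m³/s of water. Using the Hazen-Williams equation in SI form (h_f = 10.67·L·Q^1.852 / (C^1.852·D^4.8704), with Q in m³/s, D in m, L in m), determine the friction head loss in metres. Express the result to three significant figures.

h_f = 10.67·1650·0.100^1.852 / (144^1.852·0.317^4.8704) = 6.705 m

h_f ≈ 6.71 m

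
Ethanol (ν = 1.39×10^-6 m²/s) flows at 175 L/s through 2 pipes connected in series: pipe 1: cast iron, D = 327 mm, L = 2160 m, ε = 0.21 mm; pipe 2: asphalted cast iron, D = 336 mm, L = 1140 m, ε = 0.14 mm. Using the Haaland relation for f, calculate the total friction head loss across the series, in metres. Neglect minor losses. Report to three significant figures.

Pipe 1: V = 2.084 m/s, Re = 4.90×10^5, ε/D = 6.42×10^-4, f = 0.01844, h_1 = f(L/D)V²/2g = 26.95 m
Pipe 2: V = 1.974 m/s, Re = 4.77×10^5, ε/D = 4.17×10^-4, f = 0.01707, h_2 = f(L/D)V²/2g = 11.50 m
Series → Q common, losses add: H = Σh = 38.45 m

H ≈ 38.5 m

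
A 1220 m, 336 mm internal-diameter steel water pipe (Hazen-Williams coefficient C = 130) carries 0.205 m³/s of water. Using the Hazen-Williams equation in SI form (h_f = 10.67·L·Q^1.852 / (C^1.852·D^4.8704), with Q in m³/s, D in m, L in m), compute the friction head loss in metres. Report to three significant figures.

h_f ≈ 17.1 m

h_f = 10.67·1220·0.205^1.852 / (130^1.852·0.336^4.8704) = 17.05 m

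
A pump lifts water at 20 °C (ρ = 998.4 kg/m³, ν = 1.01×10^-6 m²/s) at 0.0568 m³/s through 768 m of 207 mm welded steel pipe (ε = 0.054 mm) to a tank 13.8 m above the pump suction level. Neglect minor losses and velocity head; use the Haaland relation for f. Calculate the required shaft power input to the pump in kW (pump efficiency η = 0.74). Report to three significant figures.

P_shaft ≈ 17.0 kW

V = 4Q/(πD²) = 1.688 m/s; Re = 3.46×10^5; ε/D = 2.61×10^-4; f = 0.01630
h_f = f(L/D)V²/2g = 8.783 m
Total head H = z + h_f = 13.8 + 8.783 = 22.58 m
P_hyd = ρgQH = 998.4·9.81·0.0568·22.58 = 12.56 kW
P_shaft = P_hyd/η = 12.56/0.74 = 16.98 kW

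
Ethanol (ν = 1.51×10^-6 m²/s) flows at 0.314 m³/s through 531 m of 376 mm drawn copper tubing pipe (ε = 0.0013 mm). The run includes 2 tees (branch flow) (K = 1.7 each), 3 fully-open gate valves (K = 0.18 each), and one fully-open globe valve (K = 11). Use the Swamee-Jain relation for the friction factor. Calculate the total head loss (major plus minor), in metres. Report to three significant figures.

H_L ≈ 13.2 m

V = 4Q/(πD²) = 2.828 m/s; V²/2g = 0.4076 m
Re = 7.04×10^5, ε/D = 3.46×10^-6 → f = 0.01239 (Swamee-Jain)
Major: h_f = f(L/D)·V²/2g = 0.01239·1412·0.4076 = 7.134 m
Minor: ΣK = 14.9; h_m = ΣK·V²/2g = 6.089 m
Total H_L = 7.134 + 6.089 = 13.22 m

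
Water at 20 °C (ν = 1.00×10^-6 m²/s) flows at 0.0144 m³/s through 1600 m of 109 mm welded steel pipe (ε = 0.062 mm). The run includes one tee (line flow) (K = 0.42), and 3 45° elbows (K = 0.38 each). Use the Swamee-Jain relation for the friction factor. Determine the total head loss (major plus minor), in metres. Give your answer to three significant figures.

H_L ≈ 35.1 m

V = 4Q/(πD²) = 1.543 m/s; V²/2g = 0.1214 m
Re = 1.68×10^5, ε/D = 5.69×10^-4 → f = 0.01958 (Swamee-Jain)
Major: h_f = f(L/D)·V²/2g = 0.01958·14679·0.1214 = 34.89 m
Minor: ΣK = 1.56; h_m = ΣK·V²/2g = 0.1893 m
Total H_L = 34.89 + 0.1893 = 35.08 m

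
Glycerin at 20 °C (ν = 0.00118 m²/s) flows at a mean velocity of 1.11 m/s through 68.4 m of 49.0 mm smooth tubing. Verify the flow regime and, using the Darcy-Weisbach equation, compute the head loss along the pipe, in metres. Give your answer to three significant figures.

Re = VD/ν = 1.11·0.04900/0.00118 = 46.1 → laminar (Re < 2300)
f = 64/Re = 1.388
h_f = f(L/D)V²/(2g) = 1.388·(68.4/0.04900)·1.11²/(2·9.81) = 121.7 m

h_f ≈ 122 m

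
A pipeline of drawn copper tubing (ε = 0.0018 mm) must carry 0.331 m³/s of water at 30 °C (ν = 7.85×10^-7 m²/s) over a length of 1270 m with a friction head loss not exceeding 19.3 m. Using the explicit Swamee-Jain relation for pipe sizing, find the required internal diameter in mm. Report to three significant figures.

Swamee-Jain (Type III): D = 0.66·[ε^1.25·(LQ²/(gh_f))^4.75 + ν·Q^9.4·(L/(gh_f))^5.2]^0.04
LQ²/(gh_f) = 0.7349; L/(gh_f) = 6.708
Term 1 = ε^1.25·(…)^4.75 = 1.53×10^-8; Term 2 = ν·Q^9.4·(…)^5.2 = 4.78×10^-7
D = 0.66·(1.53×10^-8 + 4.78×10^-7)^0.04 = 0.3692 m = 369 mm
Check: V = 3.09 m/s, Re = 1.45×10^6, f = 0.01106, h_f = 18.5 m ≈ 19.3 m ✓

D ≈ 369 mm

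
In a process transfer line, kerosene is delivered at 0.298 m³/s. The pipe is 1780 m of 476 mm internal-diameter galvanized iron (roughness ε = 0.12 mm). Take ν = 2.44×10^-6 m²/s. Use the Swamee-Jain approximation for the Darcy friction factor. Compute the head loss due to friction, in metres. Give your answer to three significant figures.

h_f ≈ 8.86 m

V = 4Q/(πD²) = 4·0.298/(π·0.476²) = 1.675 m/s
Re = VD/ν = 1.675·0.476/2.44×10^-6 = 3.27×10^5 → turbulent
ε/D = 0.12/476 = 2.52×10^-4
Swamee-Jain: f = 0.01657
h_f = f(L/D)V²/(2g) = 0.01657·(1780/0.476)·1.675²/(2·9.81) = 8.859 m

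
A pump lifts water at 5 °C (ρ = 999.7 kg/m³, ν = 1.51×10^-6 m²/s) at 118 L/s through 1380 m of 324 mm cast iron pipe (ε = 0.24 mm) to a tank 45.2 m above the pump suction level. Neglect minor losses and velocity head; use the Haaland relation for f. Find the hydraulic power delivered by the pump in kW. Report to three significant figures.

P_hyd ≈ 62.3 kW

V = 4Q/(πD²) = 1.431 m/s; Re = 3.07×10^5; ε/D = 7.41×10^-4; f = 0.01933
h_f = f(L/D)V²/2g = 8.595 m
Total head H = z + h_f = 45.2 + 8.595 = 53.79 m
P_hyd = ρgQH = 999.7·9.81·0.118·53.79 = 62.25 kW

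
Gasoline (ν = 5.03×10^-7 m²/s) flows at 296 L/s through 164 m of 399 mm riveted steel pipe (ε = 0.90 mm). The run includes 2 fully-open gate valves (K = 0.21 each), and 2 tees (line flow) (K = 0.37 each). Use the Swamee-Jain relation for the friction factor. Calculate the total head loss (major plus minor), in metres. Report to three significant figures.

V = 4Q/(πD²) = 2.367 m/s; V²/2g = 0.2856 m
Re = 1.88×10^6, ε/D = 0.00226 → f = 0.02433 (Swamee-Jain)
Major: h_f = f(L/D)·V²/2g = 0.02433·411.0·0.2856 = 2.856 m
Minor: ΣK = 1.16; h_m = ΣK·V²/2g = 0.3313 m
Total H_L = 2.856 + 0.3313 = 3.187 m

H_L ≈ 3.19 m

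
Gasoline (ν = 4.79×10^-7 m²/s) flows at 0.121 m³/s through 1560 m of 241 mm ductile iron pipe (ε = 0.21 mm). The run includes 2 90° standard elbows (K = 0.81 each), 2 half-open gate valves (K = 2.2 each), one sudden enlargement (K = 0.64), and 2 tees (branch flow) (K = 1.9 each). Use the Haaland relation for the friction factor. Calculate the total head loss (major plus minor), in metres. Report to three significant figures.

V = 4Q/(πD²) = 2.653 m/s; V²/2g = 0.3586 m
Re = 1.33×10^6, ε/D = 8.71×10^-4 → f = 0.01925 (Haaland)
Major: h_f = f(L/D)·V²/2g = 0.01925·6473·0.3586 = 44.69 m
Minor: ΣK = 10.5; h_m = ΣK·V²/2g = 3.751 m
Total H_L = 44.69 + 3.751 = 48.44 m

H_L ≈ 48.4 m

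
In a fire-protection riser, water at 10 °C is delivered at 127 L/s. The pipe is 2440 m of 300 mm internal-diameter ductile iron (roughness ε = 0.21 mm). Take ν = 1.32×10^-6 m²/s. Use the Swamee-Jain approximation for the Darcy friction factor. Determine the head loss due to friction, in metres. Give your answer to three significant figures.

h_f ≈ 25.5 m

V = 4Q/(πD²) = 4·0.127/(π·0.300²) = 1.797 m/s
Re = VD/ν = 1.797·0.300/1.32×10^-6 = 4.08×10^5 → turbulent
ε/D = 0.21/300 = 7.00×10^-4
Swamee-Jain: f = 0.01909
h_f = f(L/D)V²/(2g) = 0.01909·(2440/0.300)·1.797²/(2·9.81) = 25.54 m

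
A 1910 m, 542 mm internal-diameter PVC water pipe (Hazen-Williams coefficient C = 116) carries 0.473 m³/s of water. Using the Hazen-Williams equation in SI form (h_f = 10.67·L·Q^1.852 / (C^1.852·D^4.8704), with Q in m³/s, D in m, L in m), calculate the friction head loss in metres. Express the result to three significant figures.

h_f ≈ 15.1 m

h_f = 10.67·1910·0.473^1.852 / (116^1.852·0.542^4.8704) = 15.11 m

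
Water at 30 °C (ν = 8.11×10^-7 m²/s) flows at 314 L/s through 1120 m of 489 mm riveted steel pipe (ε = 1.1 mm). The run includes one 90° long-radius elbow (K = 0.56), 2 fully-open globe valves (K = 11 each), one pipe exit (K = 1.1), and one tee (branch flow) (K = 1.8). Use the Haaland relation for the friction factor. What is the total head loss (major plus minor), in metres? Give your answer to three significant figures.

H_L ≈ 11.6 m

V = 4Q/(πD²) = 1.672 m/s; V²/2g = 0.1425 m
Re = 1.01×10^6, ε/D = 0.00225 → f = 0.02437 (Haaland)
Major: h_f = f(L/D)·V²/2g = 0.02437·2290·0.1425 = 7.952 m
Minor: ΣK = 25.5; h_m = ΣK·V²/2g = 3.627 m
Total H_L = 7.952 + 3.627 = 11.58 m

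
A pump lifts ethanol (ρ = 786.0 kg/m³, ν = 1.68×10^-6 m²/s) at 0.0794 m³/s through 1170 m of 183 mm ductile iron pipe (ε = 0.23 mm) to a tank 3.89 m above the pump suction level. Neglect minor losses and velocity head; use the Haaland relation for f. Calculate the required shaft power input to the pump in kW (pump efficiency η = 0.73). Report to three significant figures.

V = 4Q/(πD²) = 3.019 m/s; Re = 3.29×10^5; ε/D = 0.00126; f = 0.02148
h_f = f(L/D)V²/2g = 63.80 m
Total head H = z + h_f = 3.89 + 63.80 = 67.69 m
P_hyd = ρgQH = 786.0·9.81·0.0794·67.69 = 41.44 kW
P_shaft = P_hyd/η = 41.44/0.73 = 56.77 kW

P_shaft ≈ 56.8 kW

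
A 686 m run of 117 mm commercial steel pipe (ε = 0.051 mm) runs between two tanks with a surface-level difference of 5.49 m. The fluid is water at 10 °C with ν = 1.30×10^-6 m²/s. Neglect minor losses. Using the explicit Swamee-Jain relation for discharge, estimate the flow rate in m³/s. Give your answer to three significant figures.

Q ≈ 0.0102 m³/s

Swamee-Jain (Type II): Q = -0.965·√(gD⁵h_f/L)·ln[ε/(3.7D) + √(3.17ν²L/(gD³h_f))]
√(gD⁵h_f/L) = √(9.81·0.117⁵·5.49/686) = 0.001312
ε/(3.7D) = 1.18×10^-4; √(3.17ν²L/(gD³h_f)) = 2.06×10^-4
Q = -0.965·0.001312·ln(3.242×10^-4) = 0.01017 m³/s
Check: V = 0.946 m/s, Re = 8.51×10^4, f = 0.02059, h_f = 5.51 m ≈ 5.49 m ✓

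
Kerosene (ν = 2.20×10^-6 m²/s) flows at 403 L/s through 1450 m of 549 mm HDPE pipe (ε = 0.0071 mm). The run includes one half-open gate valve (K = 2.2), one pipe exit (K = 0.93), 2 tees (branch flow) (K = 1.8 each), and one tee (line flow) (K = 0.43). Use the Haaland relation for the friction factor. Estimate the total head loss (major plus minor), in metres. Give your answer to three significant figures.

H_L ≈ 6.36 m

V = 4Q/(πD²) = 1.702 m/s; V²/2g = 0.1477 m
Re = 4.25×10^5, ε/D = 1.29×10^-5 → f = 0.01358 (Haaland)
Major: h_f = f(L/D)·V²/2g = 0.01358·2641·0.1477 = 5.300 m
Minor: ΣK = 7.16; h_m = ΣK·V²/2g = 1.058 m
Total H_L = 5.300 + 1.058 = 6.358 m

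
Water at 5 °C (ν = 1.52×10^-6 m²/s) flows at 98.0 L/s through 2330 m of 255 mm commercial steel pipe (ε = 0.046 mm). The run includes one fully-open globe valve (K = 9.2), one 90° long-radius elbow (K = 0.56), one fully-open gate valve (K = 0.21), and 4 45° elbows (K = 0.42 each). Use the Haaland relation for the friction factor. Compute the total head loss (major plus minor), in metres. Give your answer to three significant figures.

V = 4Q/(πD²) = 1.919 m/s; V²/2g = 0.1877 m
Re = 3.22×10^5, ε/D = 1.80×10^-4 → f = 0.01578 (Haaland)
Major: h_f = f(L/D)·V²/2g = 0.01578·9137·0.1877 = 27.06 m
Minor: ΣK = 11.6; h_m = ΣK·V²/2g = 2.186 m
Total H_L = 27.06 + 2.186 = 29.25 m

H_L ≈ 29.2 m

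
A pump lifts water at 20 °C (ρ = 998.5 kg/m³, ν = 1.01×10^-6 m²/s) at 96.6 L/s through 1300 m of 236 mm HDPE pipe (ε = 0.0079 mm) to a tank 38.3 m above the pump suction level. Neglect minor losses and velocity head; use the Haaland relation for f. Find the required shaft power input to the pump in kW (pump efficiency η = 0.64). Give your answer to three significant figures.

P_shaft ≈ 83.8 kW

V = 4Q/(πD²) = 2.208 m/s; Re = 5.16×10^5; ε/D = 3.35×10^-5; f = 0.01340
h_f = f(L/D)V²/2g = 18.35 m
Total head H = z + h_f = 38.3 + 18.35 = 56.65 m
P_hyd = ρgQH = 998.5·9.81·0.0966·56.65 = 53.60 kW
P_shaft = P_hyd/η = 53.60/0.64 = 83.76 kW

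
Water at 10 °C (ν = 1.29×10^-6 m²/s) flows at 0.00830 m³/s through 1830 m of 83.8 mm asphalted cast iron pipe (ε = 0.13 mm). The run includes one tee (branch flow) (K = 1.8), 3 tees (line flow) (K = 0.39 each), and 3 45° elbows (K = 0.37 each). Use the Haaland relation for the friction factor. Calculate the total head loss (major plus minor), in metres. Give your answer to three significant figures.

V = 4Q/(πD²) = 1.505 m/s; V²/2g = 0.1154 m
Re = 9.78×10^4, ε/D = 0.00155 → f = 0.02376 (Haaland)
Major: h_f = f(L/D)·V²/2g = 0.02376·21838·0.1154 = 59.89 m
Minor: ΣK = 4.08; h_m = ΣK·V²/2g = 0.4709 m
Total H_L = 59.89 + 0.4709 = 60.36 m

H_L ≈ 60.4 m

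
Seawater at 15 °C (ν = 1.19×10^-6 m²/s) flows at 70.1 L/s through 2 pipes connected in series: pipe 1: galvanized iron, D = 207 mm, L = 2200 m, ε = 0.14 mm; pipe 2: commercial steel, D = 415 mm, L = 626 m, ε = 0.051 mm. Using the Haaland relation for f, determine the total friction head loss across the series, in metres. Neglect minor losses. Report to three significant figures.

Pipe 1: V = 2.083 m/s, Re = 3.62×10^5, ε/D = 6.76×10^-4, f = 0.01885, h_1 = f(L/D)V²/2g = 44.31 m
Pipe 2: V = 0.5182 m/s, Re = 1.81×10^5, ε/D = 1.23×10^-4, f = 0.01661, h_2 = f(L/D)V²/2g = 0.3429 m
Series → Q common, losses add: H = Σh = 44.66 m

H ≈ 44.7 m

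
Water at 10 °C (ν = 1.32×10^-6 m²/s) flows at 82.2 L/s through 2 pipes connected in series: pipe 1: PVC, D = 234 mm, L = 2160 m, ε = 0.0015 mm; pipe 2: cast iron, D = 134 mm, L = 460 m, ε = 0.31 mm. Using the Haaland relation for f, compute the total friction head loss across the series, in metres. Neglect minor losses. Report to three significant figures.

Pipe 1: V = 1.911 m/s, Re = 3.39×10^5, ε/D = 6.41×10^-6, f = 0.01408, h_1 = f(L/D)V²/2g = 24.19 m
Pipe 2: V = 5.829 m/s, Re = 5.92×10^5, ε/D = 0.00231, f = 0.02465, h_2 = f(L/D)V²/2g = 146.5 m
Series → Q common, losses add: H = Σh = 170.7 m

H ≈ 171 m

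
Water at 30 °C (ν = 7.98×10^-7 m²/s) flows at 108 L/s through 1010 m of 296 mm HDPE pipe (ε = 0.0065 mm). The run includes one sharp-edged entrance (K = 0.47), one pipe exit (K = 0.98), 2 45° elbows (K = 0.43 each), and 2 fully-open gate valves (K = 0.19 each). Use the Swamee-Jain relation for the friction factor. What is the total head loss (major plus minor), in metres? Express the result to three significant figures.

H_L ≈ 5.96 m

V = 4Q/(πD²) = 1.569 m/s; V²/2g = 0.1255 m
Re = 5.82×10^5, ε/D = 2.20×10^-5 → f = 0.01312 (Swamee-Jain)
Major: h_f = f(L/D)·V²/2g = 0.01312·3412·0.1255 = 5.620 m
Minor: ΣK = 2.69; h_m = ΣK·V²/2g = 0.3377 m
Total H_L = 5.620 + 0.3377 = 5.958 m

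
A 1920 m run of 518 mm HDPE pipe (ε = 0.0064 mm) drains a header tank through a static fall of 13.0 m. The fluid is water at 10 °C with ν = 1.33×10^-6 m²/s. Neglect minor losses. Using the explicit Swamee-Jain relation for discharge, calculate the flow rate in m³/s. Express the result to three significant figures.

Swamee-Jain (Type II): Q = -0.965·√(gD⁵h_f/L)·ln[ε/(3.7D) + √(3.17ν²L/(gD³h_f))]
√(gD⁵h_f/L) = √(9.81·0.518⁵·13.0/1920) = 0.04977
ε/(3.7D) = 3.34×10^-6; √(3.17ν²L/(gD³h_f)) = 2.46×10^-5
Q = -0.965·0.04977·ln(2.798×10^-5) = 0.5035 m³/s
Check: V = 2.39 m/s, Re = 9.31×10^5, f = 0.01204, h_f = 13.0 m ≈ 13.0 m ✓

Q ≈ 0.504 m³/s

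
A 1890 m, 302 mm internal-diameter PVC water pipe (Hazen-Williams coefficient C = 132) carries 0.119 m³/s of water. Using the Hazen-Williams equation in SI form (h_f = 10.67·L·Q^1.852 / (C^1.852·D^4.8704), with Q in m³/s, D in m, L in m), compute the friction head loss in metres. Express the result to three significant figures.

h_f = 10.67·1890·0.119^1.852 / (132^1.852·0.302^4.8704) = 15.77 m

h_f ≈ 15.8 m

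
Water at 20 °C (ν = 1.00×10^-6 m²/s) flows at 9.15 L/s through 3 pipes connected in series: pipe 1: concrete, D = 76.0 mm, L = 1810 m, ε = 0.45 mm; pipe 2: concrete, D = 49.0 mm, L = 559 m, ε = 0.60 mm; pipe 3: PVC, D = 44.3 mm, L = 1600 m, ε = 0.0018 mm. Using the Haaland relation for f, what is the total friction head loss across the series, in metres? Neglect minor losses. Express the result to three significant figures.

Pipe 1: V = 2.017 m/s, Re = 1.53×10^5, ε/D = 0.00592, f = 0.03255, h_1 = f(L/D)V²/2g = 160.7 m
Pipe 2: V = 4.852 m/s, Re = 2.38×10^5, ε/D = 0.0122, f = 0.04093, h_2 = f(L/D)V²/2g = 560.3 m
Pipe 3: V = 5.936 m/s, Re = 2.63×10^5, ε/D = 4.06×10^-5, f = 0.01503, h_3 = f(L/D)V²/2g = 974.8 m
Series → Q common, losses add: H = Σh = 1696 m

H ≈ 1700 m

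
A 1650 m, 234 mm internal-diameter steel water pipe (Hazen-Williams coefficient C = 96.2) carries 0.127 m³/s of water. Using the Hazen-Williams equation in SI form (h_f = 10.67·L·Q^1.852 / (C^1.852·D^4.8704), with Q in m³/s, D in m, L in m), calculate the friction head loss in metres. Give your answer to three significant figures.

h_f = 10.67·1650·0.127^1.852 / (96.2^1.852·0.234^4.8704) = 96.65 m

h_f ≈ 96.7 m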